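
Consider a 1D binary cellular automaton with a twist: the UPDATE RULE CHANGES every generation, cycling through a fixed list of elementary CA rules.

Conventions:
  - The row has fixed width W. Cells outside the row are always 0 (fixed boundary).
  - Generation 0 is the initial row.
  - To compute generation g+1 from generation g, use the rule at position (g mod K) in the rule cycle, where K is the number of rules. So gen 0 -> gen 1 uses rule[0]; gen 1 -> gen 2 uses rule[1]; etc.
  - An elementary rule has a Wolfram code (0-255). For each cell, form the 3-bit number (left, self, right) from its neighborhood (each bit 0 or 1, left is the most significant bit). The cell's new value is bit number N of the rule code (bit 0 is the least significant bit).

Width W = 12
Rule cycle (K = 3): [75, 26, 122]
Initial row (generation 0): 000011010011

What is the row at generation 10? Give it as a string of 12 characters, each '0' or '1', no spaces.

Gen 0: 000011010011
Gen 1 (rule 75): 111111000111
Gen 2 (rule 26): 100000101100
Gen 3 (rule 122): 010001011110
Gen 4 (rule 75): 100110010010
Gen 5 (rule 26): 011101101101
Gen 6 (rule 122): 110111111110
Gen 7 (rule 75): 110100000010
Gen 8 (rule 26): 100010000101
Gen 9 (rule 122): 010101001010
Gen 10 (rule 75): 100000010000

Answer: 100000010000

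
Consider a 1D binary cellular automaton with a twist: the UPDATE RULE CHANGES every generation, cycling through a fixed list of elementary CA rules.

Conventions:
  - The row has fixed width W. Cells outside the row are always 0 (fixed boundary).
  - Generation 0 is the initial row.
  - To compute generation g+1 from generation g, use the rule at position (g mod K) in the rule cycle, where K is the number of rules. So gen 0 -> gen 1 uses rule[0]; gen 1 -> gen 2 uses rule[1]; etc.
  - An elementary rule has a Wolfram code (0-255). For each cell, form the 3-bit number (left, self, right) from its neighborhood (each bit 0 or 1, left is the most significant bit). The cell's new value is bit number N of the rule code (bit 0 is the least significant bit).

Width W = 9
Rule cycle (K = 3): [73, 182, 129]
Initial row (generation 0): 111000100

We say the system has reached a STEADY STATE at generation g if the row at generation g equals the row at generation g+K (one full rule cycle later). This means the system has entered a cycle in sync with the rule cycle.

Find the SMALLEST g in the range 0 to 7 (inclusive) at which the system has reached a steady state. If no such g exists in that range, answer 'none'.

Answer: 3

Derivation:
Gen 0: 111000100
Gen 1 (rule 73): 101010001
Gen 2 (rule 182): 111111011
Gen 3 (rule 129): 011110000
Gen 4 (rule 73): 010010111
Gen 5 (rule 182): 111111010
Gen 6 (rule 129): 011110000
Gen 7 (rule 73): 010010111
Gen 8 (rule 182): 111111010
Gen 9 (rule 129): 011110000
Gen 10 (rule 73): 010010111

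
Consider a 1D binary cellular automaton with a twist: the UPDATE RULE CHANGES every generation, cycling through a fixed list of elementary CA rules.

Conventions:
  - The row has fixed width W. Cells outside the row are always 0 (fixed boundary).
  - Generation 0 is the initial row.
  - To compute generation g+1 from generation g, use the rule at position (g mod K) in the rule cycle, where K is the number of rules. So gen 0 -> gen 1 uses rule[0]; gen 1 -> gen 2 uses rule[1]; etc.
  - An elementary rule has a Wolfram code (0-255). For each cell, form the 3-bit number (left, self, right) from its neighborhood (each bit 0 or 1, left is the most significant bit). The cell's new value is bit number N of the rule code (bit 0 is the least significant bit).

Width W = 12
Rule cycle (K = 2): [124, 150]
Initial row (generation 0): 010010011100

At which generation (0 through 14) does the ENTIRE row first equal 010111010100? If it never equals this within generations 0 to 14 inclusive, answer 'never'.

Answer: 12

Derivation:
Gen 0: 010010011100
Gen 1 (rule 124): 011011010110
Gen 2 (rule 150): 100000010001
Gen 3 (rule 124): 110000011001
Gen 4 (rule 150): 001000100111
Gen 5 (rule 124): 001100110101
Gen 6 (rule 150): 010011000101
Gen 7 (rule 124): 011011100111
Gen 8 (rule 150): 100001011010
Gen 9 (rule 124): 110001111111
Gen 10 (rule 150): 001010111110
Gen 11 (rule 124): 001111100011
Gen 12 (rule 150): 010111010100
Gen 13 (rule 124): 011101111110
Gen 14 (rule 150): 101000111101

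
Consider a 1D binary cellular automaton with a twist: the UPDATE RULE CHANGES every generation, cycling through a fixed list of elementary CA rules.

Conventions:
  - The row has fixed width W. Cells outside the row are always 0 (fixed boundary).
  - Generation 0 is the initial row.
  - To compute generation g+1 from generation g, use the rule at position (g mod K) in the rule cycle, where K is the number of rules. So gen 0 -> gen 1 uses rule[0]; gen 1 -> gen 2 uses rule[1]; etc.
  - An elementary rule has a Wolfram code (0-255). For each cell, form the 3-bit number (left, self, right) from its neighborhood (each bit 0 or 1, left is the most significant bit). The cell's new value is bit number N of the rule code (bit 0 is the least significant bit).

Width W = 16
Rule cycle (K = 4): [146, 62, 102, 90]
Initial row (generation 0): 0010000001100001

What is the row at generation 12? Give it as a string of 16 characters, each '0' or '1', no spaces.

Answer: 0010001000011100

Derivation:
Gen 0: 0010000001100001
Gen 1 (rule 146): 0101000010010010
Gen 2 (rule 62): 1111100111111111
Gen 3 (rule 102): 0000101000000001
Gen 4 (rule 90): 0001000100000010
Gen 5 (rule 146): 0010101010000101
Gen 6 (rule 62): 0111111111001111
Gen 7 (rule 102): 1000000001010001
Gen 8 (rule 90): 0100000010001010
Gen 9 (rule 146): 1010000101010001
Gen 10 (rule 62): 1111001111111011
Gen 11 (rule 102): 0001010000001101
Gen 12 (rule 90): 0010001000011100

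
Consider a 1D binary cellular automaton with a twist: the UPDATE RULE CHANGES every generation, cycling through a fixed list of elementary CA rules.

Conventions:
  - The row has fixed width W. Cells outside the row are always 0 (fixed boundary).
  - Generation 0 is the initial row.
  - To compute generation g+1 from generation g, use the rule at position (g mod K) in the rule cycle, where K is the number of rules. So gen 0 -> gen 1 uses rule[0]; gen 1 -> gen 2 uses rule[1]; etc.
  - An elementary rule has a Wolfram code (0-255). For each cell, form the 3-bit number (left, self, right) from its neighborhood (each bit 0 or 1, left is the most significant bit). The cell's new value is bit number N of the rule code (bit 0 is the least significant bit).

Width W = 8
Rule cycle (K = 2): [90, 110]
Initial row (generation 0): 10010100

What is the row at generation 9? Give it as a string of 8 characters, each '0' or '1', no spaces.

Answer: 00100100

Derivation:
Gen 0: 10010100
Gen 1 (rule 90): 01100010
Gen 2 (rule 110): 11100110
Gen 3 (rule 90): 10111111
Gen 4 (rule 110): 11100001
Gen 5 (rule 90): 10110010
Gen 6 (rule 110): 11110110
Gen 7 (rule 90): 10010111
Gen 8 (rule 110): 10111101
Gen 9 (rule 90): 00100100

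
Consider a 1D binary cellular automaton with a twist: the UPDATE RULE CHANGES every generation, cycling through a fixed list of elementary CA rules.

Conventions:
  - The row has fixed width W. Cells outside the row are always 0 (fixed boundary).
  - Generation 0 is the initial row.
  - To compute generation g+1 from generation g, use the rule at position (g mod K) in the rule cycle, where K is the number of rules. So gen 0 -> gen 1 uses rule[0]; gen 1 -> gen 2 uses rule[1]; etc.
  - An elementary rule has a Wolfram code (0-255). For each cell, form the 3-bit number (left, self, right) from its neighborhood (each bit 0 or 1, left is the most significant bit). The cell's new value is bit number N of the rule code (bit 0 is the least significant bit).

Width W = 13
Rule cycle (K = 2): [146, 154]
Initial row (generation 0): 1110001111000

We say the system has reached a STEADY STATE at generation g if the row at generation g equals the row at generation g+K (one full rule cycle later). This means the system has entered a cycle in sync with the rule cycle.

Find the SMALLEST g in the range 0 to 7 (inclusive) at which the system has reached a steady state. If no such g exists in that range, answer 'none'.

Gen 0: 1110001111000
Gen 1 (rule 146): 0101010110100
Gen 2 (rule 154): 1000000100010
Gen 3 (rule 146): 0100001010101
Gen 4 (rule 154): 1010010000000
Gen 5 (rule 146): 0001101000000
Gen 6 (rule 154): 0011000100000
Gen 7 (rule 146): 0100101010000
Gen 8 (rule 154): 1011000001000
Gen 9 (rule 146): 0000100010100

Answer: none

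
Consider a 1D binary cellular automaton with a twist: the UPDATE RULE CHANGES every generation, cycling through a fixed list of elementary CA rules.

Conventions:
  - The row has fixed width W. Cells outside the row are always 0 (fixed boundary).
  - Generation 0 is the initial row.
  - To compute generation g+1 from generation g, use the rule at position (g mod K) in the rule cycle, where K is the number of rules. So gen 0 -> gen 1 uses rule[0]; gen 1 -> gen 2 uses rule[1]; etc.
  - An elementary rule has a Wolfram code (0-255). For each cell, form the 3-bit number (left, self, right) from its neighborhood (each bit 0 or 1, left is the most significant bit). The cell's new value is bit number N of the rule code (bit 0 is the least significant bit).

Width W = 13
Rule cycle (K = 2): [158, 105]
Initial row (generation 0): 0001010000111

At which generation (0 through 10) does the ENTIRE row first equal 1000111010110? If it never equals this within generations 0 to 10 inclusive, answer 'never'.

Gen 0: 0001010000111
Gen 1 (rule 158): 0011011001110
Gen 2 (rule 105): 1011111001010
Gen 3 (rule 158): 1011110111011
Gen 4 (rule 105): 0110011101111
Gen 5 (rule 158): 1101111001110
Gen 6 (rule 105): 1111001001010
Gen 7 (rule 158): 1110111111011
Gen 8 (rule 105): 1011100001111
Gen 9 (rule 158): 1011010011110
Gen 10 (rule 105): 0111100010010

Answer: never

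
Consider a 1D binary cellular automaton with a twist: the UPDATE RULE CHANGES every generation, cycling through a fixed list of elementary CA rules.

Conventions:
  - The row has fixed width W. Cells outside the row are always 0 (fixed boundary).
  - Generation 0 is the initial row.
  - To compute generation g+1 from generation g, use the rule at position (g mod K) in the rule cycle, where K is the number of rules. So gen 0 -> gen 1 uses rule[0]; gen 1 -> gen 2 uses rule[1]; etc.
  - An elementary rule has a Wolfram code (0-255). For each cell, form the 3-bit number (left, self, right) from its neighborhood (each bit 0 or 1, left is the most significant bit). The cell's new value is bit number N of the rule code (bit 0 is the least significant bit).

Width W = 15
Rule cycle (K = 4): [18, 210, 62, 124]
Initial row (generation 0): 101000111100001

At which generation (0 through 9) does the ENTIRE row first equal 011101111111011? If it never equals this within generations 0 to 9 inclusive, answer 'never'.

Gen 0: 101000111100001
Gen 1 (rule 18): 000101000010010
Gen 2 (rule 210): 001000100101101
Gen 3 (rule 62): 011101111111011
Gen 4 (rule 124): 010111000001111
Gen 5 (rule 18): 100000100010000
Gen 6 (rule 210): 010001010101000
Gen 7 (rule 62): 111011111111100
Gen 8 (rule 124): 101110000000110
Gen 9 (rule 18): 000001000001001

Answer: 3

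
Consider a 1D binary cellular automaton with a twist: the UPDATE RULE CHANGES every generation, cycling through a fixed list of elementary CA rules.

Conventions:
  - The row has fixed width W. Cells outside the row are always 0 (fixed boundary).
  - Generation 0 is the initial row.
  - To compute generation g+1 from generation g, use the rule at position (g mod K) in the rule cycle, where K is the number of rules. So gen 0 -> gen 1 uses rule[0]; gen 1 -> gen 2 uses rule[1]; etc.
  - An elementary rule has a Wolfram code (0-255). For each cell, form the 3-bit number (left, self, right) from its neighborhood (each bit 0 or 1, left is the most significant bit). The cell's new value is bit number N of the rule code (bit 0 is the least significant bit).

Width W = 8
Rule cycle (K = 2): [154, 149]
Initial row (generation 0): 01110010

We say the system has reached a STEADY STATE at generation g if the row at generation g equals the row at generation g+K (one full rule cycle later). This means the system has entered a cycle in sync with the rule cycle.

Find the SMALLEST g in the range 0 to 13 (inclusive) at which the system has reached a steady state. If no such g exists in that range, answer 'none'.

Gen 0: 01110010
Gen 1 (rule 154): 11101101
Gen 2 (rule 149): 01000001
Gen 3 (rule 154): 10100010
Gen 4 (rule 149): 10111011
Gen 5 (rule 154): 00110010
Gen 6 (rule 149): 10001011
Gen 7 (rule 154): 01010010
Gen 8 (rule 149): 01011011
Gen 9 (rule 154): 10010010
Gen 10 (rule 149): 11011011
Gen 11 (rule 154): 10010010
Gen 12 (rule 149): 11011011
Gen 13 (rule 154): 10010010
Gen 14 (rule 149): 11011011
Gen 15 (rule 154): 10010010

Answer: 9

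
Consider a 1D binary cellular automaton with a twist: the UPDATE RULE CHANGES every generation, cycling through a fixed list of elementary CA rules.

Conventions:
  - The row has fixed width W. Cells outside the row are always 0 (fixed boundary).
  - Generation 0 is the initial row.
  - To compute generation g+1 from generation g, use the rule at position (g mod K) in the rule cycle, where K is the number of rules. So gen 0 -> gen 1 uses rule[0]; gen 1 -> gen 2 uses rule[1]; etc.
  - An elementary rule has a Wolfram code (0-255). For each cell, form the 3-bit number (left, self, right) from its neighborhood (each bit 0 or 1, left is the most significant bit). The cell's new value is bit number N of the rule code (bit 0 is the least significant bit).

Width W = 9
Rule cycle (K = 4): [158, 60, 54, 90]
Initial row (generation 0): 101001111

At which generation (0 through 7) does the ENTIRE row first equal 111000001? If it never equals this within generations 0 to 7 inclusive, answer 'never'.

Answer: 2

Derivation:
Gen 0: 101001111
Gen 1 (rule 158): 101111110
Gen 2 (rule 60): 111000001
Gen 3 (rule 54): 000100011
Gen 4 (rule 90): 001010111
Gen 5 (rule 158): 011010110
Gen 6 (rule 60): 010111101
Gen 7 (rule 54): 111000011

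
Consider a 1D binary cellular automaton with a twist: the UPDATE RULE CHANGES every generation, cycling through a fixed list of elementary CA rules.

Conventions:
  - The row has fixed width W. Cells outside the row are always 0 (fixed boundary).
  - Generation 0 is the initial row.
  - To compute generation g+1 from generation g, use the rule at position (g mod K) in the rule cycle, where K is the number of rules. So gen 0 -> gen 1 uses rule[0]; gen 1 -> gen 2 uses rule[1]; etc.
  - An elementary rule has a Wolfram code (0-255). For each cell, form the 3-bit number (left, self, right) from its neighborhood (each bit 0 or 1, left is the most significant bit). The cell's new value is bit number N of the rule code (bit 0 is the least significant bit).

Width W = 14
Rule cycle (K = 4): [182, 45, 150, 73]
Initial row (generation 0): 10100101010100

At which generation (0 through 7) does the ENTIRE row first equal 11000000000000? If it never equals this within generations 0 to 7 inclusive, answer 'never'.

Answer: 3

Derivation:
Gen 0: 10100101010100
Gen 1 (rule 182): 11111111111110
Gen 2 (rule 45): 10000000000000
Gen 3 (rule 150): 11000000000000
Gen 4 (rule 73): 11011111111111
Gen 5 (rule 182): 00101111111110
Gen 6 (rule 45): 10111000000000
Gen 7 (rule 150): 10010100000000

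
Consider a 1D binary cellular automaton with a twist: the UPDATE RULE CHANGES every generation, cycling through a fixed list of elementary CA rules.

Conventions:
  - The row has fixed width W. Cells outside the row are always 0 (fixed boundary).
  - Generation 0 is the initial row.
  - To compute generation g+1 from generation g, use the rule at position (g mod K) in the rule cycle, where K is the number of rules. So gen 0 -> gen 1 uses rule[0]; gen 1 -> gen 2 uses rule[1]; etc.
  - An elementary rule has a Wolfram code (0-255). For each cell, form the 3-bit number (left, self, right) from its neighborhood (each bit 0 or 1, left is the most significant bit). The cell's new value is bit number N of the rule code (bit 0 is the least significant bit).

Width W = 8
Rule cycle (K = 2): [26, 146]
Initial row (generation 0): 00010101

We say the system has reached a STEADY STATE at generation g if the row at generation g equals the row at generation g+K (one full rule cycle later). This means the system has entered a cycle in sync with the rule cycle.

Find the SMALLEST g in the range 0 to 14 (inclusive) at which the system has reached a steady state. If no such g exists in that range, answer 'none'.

Answer: none

Derivation:
Gen 0: 00010101
Gen 1 (rule 26): 00100000
Gen 2 (rule 146): 01010000
Gen 3 (rule 26): 10001000
Gen 4 (rule 146): 01010100
Gen 5 (rule 26): 10000010
Gen 6 (rule 146): 01000101
Gen 7 (rule 26): 10101000
Gen 8 (rule 146): 00000100
Gen 9 (rule 26): 00001010
Gen 10 (rule 146): 00010001
Gen 11 (rule 26): 00101010
Gen 12 (rule 146): 01000001
Gen 13 (rule 26): 10100010
Gen 14 (rule 146): 00010101
Gen 15 (rule 26): 00100000
Gen 16 (rule 146): 01010000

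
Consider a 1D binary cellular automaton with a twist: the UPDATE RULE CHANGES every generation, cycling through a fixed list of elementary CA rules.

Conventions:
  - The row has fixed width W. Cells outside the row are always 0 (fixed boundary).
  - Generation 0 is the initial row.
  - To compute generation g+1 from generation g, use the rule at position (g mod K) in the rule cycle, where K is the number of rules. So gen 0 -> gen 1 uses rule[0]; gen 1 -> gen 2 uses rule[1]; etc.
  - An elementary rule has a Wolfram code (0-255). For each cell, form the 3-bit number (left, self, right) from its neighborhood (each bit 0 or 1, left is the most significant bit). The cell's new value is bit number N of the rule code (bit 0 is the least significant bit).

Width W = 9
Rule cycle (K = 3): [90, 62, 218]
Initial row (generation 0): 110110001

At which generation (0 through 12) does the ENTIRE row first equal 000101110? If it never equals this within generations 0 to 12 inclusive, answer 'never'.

Gen 0: 110110001
Gen 1 (rule 90): 110111010
Gen 2 (rule 62): 101100111
Gen 3 (rule 218): 001111111
Gen 4 (rule 90): 011000001
Gen 5 (rule 62): 110100011
Gen 6 (rule 218): 110010111
Gen 7 (rule 90): 111100101
Gen 8 (rule 62): 100011111
Gen 9 (rule 218): 010111111
Gen 10 (rule 90): 100100001
Gen 11 (rule 62): 111110011
Gen 12 (rule 218): 111111111

Answer: never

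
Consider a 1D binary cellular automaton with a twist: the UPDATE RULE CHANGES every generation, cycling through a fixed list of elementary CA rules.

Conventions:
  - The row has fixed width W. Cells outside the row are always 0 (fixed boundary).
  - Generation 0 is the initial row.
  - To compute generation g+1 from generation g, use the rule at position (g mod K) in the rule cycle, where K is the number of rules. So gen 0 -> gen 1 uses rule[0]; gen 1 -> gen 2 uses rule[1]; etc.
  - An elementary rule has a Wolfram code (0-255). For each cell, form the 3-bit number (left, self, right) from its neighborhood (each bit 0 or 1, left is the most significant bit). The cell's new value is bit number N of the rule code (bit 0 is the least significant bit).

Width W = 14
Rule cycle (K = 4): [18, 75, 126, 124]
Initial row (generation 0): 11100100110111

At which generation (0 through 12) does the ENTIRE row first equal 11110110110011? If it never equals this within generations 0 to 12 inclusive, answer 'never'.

Answer: never

Derivation:
Gen 0: 11100100110111
Gen 1 (rule 18): 00011011000000
Gen 2 (rule 75): 11111011011111
Gen 3 (rule 126): 10001111110001
Gen 4 (rule 124): 11001000011001
Gen 5 (rule 18): 00110100100110
Gen 6 (rule 75): 11110001001110
Gen 7 (rule 126): 10011011111011
Gen 8 (rule 124): 11011110001111
Gen 9 (rule 18): 00000001010000
Gen 10 (rule 75): 11111110000111
Gen 11 (rule 126): 10000011001101
Gen 12 (rule 124): 11000011101111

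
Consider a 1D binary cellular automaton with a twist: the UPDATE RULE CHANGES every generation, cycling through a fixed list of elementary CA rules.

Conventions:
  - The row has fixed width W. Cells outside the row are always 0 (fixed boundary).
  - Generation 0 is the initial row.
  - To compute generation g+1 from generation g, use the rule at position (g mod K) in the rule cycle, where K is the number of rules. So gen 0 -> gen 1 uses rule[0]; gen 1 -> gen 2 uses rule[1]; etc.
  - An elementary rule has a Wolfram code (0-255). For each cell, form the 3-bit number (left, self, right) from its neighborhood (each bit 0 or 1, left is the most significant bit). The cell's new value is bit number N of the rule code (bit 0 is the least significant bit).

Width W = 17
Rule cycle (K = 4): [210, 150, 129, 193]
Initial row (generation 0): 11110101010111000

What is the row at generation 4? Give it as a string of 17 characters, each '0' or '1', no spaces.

Answer: 11111001110111111

Derivation:
Gen 0: 11110101010111000
Gen 1 (rule 210): 01110000000011100
Gen 2 (rule 150): 10101000000101010
Gen 3 (rule 129): 00000011110000000
Gen 4 (rule 193): 11111001110111111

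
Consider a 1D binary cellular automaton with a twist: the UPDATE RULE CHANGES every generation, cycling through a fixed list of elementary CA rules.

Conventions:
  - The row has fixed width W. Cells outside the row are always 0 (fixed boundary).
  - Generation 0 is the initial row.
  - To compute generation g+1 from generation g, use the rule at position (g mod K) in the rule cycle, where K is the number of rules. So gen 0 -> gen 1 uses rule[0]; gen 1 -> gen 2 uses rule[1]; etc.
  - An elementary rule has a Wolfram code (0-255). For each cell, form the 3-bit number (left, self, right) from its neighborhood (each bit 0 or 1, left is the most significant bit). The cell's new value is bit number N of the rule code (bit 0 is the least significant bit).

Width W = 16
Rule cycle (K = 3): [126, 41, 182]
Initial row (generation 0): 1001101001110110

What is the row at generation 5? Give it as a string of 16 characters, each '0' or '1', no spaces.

Answer: 1000111010000001

Derivation:
Gen 0: 1001101001110110
Gen 1 (rule 126): 1111111111011111
Gen 2 (rule 41): 1000000000110000
Gen 3 (rule 182): 1100000001001000
Gen 4 (rule 126): 1110000011111100
Gen 5 (rule 41): 1000111010000001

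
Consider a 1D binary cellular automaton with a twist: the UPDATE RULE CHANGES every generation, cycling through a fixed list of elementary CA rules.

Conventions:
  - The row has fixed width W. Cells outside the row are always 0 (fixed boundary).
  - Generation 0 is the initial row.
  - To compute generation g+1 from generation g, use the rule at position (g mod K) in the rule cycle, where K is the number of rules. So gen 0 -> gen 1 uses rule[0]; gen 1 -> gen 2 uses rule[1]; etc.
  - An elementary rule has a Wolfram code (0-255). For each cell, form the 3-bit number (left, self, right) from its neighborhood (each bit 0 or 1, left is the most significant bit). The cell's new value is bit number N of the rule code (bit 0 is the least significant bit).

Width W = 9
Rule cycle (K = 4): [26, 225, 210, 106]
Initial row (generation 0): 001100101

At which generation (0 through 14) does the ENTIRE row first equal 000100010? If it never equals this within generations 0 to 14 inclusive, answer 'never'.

Gen 0: 001100101
Gen 1 (rule 26): 011011000
Gen 2 (rule 225): 001101011
Gen 3 (rule 210): 010100001
Gen 4 (rule 106): 101000010
Gen 5 (rule 26): 000100101
Gen 6 (rule 225): 110000010
Gen 7 (rule 210): 011000101
Gen 8 (rule 106): 111001010
Gen 9 (rule 26): 100110001
Gen 10 (rule 225): 000010100
Gen 11 (rule 210): 000100010
Gen 12 (rule 106): 001000100
Gen 13 (rule 26): 010101010
Gen 14 (rule 225): 001010100

Answer: 11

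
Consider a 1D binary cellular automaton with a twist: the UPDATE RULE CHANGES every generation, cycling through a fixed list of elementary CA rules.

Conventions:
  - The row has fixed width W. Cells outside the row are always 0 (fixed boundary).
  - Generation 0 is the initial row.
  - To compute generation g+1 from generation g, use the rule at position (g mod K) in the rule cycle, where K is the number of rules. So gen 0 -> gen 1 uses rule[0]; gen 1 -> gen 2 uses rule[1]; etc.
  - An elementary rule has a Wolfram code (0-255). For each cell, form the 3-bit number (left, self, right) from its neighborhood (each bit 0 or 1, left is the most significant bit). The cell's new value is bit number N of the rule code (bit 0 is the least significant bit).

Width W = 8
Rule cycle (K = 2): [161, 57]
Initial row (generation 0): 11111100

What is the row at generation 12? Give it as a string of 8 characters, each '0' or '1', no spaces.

Gen 0: 11111100
Gen 1 (rule 161): 01111001
Gen 2 (rule 57): 01000100
Gen 3 (rule 161): 00010001
Gen 4 (rule 57): 11001100
Gen 5 (rule 161): 00000001
Gen 6 (rule 57): 11111100
Gen 7 (rule 161): 01111001
Gen 8 (rule 57): 01000100
Gen 9 (rule 161): 00010001
Gen 10 (rule 57): 11001100
Gen 11 (rule 161): 00000001
Gen 12 (rule 57): 11111100

Answer: 11111100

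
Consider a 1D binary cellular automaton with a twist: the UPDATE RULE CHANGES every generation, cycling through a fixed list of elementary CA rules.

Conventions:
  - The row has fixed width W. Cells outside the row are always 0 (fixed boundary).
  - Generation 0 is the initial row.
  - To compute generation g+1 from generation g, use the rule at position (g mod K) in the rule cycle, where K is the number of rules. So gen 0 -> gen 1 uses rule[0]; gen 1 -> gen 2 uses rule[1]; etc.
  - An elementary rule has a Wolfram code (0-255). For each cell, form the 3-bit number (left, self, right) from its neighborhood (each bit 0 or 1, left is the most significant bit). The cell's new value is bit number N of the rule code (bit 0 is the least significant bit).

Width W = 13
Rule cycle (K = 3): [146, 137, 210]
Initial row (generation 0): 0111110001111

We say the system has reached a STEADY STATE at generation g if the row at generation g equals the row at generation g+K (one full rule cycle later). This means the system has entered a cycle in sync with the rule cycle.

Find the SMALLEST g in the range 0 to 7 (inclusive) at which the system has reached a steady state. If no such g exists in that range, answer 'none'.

Answer: 2

Derivation:
Gen 0: 0111110001111
Gen 1 (rule 146): 1011101010110
Gen 2 (rule 137): 0011000000100
Gen 3 (rule 210): 0101100001010
Gen 4 (rule 146): 1000010010001
Gen 5 (rule 137): 0011000000100
Gen 6 (rule 210): 0101100001010
Gen 7 (rule 146): 1000010010001
Gen 8 (rule 137): 0011000000100
Gen 9 (rule 210): 0101100001010
Gen 10 (rule 146): 1000010010001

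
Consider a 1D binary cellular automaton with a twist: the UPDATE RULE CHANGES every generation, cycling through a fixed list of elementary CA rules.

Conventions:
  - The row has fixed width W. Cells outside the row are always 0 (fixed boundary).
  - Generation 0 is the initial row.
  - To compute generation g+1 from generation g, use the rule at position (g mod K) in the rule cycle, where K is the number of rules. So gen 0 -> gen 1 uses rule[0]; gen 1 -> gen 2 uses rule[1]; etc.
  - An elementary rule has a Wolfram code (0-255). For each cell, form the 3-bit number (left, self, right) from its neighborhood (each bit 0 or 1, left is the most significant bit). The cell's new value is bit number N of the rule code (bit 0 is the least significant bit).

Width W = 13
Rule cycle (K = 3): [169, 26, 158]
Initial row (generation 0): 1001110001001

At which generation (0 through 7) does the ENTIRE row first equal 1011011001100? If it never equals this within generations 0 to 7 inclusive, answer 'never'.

Answer: never

Derivation:
Gen 0: 1001110001001
Gen 1 (rule 169): 0001100100000
Gen 2 (rule 26): 0011011010000
Gen 3 (rule 158): 0110010011000
Gen 4 (rule 169): 0100000010011
Gen 5 (rule 26): 1010000101110
Gen 6 (rule 158): 1011001101101
Gen 7 (rule 169): 0110001011010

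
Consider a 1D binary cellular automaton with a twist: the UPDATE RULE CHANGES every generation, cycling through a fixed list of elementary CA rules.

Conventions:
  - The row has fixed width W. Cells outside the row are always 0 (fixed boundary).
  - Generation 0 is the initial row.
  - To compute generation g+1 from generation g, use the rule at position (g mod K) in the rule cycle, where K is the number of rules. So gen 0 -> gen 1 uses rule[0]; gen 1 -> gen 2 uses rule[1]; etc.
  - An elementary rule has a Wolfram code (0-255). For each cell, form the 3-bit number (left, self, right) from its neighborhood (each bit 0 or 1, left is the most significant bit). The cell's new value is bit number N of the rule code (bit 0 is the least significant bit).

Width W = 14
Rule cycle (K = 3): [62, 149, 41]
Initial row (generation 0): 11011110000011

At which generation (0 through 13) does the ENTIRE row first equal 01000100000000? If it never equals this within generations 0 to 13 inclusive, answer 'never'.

Answer: 12

Derivation:
Gen 0: 11011110000011
Gen 1 (rule 62): 10110001000110
Gen 2 (rule 149): 10001101110001
Gen 3 (rule 41): 00101011000100
Gen 4 (rule 62): 01111110101110
Gen 5 (rule 149): 00111100100101
Gen 6 (rule 41): 10100000000010
Gen 7 (rule 62): 11110000000111
Gen 8 (rule 149): 01101111110010
Gen 9 (rule 41): 01011000000000
Gen 10 (rule 62): 11110100000000
Gen 11 (rule 149): 01100111111111
Gen 12 (rule 41): 01000100000000
Gen 13 (rule 62): 11101110000000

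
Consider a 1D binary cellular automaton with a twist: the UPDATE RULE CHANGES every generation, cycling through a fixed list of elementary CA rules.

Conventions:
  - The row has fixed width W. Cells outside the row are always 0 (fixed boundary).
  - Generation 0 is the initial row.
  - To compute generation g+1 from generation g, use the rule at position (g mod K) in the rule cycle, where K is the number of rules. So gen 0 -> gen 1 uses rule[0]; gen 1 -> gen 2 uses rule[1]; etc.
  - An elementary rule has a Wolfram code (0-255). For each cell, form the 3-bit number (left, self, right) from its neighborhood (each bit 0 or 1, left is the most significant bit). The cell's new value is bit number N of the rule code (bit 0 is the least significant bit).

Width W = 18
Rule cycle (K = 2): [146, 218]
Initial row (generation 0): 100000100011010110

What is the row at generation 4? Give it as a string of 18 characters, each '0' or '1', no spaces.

Gen 0: 100000100011010110
Gen 1 (rule 146): 010001010100000001
Gen 2 (rule 218): 101010000010000010
Gen 3 (rule 146): 000001000101000101
Gen 4 (rule 218): 000010101000101000

Answer: 000010101000101000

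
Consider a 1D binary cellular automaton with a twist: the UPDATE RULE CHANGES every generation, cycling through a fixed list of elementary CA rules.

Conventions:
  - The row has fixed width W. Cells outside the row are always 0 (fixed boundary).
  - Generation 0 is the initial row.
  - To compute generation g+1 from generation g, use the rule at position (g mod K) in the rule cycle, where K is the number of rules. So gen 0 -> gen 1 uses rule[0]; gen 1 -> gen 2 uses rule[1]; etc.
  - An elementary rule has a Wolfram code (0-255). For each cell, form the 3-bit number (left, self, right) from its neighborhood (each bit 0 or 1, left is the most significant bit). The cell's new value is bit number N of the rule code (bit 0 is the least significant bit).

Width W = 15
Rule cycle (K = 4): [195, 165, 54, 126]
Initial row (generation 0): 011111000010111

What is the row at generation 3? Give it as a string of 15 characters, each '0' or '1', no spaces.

Gen 0: 011111000010111
Gen 1 (rule 195): 101111011100011
Gen 2 (rule 165): 110110101001000
Gen 3 (rule 54): 001001111111100

Answer: 001001111111100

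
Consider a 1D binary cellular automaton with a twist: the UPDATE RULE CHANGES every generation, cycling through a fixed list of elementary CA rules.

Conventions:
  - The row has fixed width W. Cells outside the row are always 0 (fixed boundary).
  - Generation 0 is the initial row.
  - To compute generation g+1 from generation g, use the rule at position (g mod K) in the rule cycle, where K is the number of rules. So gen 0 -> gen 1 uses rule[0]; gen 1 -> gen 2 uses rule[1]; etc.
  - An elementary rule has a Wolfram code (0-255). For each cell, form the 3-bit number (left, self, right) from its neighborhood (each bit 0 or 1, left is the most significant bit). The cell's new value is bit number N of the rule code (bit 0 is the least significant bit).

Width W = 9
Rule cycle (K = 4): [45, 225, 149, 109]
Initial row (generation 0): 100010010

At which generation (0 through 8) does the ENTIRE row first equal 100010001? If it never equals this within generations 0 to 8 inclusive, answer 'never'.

Gen 0: 100010010
Gen 1 (rule 45): 101010010
Gen 2 (rule 225): 010100000
Gen 3 (rule 149): 010111111
Gen 4 (rule 109): 011100001
Gen 5 (rule 45): 010001101
Gen 6 (rule 225): 000100110
Gen 7 (rule 149): 110110001
Gen 8 (rule 109): 111110101

Answer: never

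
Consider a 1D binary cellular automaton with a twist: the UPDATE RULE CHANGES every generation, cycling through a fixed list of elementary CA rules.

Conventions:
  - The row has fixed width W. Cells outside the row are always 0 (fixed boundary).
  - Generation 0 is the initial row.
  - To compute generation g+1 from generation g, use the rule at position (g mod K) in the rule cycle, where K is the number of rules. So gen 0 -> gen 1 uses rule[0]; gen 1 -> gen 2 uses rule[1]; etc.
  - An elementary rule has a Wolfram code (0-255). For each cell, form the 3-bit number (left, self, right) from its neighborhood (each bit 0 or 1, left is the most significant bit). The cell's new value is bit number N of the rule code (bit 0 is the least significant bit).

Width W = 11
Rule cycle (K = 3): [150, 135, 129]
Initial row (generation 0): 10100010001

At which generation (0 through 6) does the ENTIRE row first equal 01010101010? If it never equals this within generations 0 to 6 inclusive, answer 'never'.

Gen 0: 10100010001
Gen 1 (rule 150): 10110111011
Gen 2 (rule 135): 10000010000
Gen 3 (rule 129): 00111000111
Gen 4 (rule 150): 01010101010
Gen 5 (rule 135): 11010101010
Gen 6 (rule 129): 00000000000

Answer: 4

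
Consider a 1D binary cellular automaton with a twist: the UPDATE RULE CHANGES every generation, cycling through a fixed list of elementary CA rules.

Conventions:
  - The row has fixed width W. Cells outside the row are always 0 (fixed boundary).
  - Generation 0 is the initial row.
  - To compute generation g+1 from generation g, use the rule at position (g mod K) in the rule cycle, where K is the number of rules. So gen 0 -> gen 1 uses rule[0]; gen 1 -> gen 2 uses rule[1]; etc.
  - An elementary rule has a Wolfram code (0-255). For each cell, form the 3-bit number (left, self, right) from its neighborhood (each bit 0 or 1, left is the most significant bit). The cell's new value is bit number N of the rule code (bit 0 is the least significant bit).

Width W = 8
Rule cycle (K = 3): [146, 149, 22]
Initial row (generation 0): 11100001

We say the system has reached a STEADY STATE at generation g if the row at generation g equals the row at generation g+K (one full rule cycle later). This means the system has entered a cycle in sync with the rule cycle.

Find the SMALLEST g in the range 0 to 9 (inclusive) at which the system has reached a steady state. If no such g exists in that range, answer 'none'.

Gen 0: 11100001
Gen 1 (rule 146): 01010010
Gen 2 (rule 149): 01011011
Gen 3 (rule 22): 11000000
Gen 4 (rule 146): 00100000
Gen 5 (rule 149): 10111111
Gen 6 (rule 22): 10000000
Gen 7 (rule 146): 01000000
Gen 8 (rule 149): 01111111
Gen 9 (rule 22): 10000000
Gen 10 (rule 146): 01000000
Gen 11 (rule 149): 01111111
Gen 12 (rule 22): 10000000

Answer: 6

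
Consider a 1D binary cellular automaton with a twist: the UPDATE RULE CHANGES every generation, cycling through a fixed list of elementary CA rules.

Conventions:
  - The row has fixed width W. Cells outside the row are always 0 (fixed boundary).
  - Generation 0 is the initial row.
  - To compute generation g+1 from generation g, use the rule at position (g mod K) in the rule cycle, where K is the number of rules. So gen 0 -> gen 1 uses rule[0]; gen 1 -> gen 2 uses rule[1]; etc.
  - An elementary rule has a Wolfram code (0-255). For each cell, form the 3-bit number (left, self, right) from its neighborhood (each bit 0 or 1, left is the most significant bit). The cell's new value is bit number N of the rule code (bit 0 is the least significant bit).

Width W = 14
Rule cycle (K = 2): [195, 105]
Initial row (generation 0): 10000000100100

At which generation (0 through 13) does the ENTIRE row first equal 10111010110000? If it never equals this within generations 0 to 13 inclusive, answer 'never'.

Answer: never

Derivation:
Gen 0: 10000000100100
Gen 1 (rule 195): 00111111001001
Gen 2 (rule 105): 10100001000000
Gen 3 (rule 195): 00001110011111
Gen 4 (rule 105): 11101010010001
Gen 5 (rule 195): 01100000100110
Gen 6 (rule 105): 01101110000110
Gen 7 (rule 195): 10100110111010
Gen 8 (rule 105): 01000111101100
Gen 9 (rule 195): 10011011100101
Gen 10 (rule 105): 00011110100010
Gen 11 (rule 195): 11101110001100
Gen 12 (rule 105): 10111010101101
Gen 13 (rule 195): 00011000000100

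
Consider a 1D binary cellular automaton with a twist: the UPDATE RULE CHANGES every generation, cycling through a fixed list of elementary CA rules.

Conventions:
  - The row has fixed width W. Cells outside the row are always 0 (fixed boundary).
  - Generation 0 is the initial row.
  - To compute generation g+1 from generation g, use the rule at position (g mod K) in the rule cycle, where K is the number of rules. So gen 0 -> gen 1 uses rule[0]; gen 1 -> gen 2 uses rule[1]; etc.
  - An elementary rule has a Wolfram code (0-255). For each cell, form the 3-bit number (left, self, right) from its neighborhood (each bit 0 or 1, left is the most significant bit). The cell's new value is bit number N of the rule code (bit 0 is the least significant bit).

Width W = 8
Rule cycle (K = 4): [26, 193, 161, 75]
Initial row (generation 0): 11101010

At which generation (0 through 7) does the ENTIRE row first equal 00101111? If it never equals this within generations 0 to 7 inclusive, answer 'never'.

Gen 0: 11101010
Gen 1 (rule 26): 10000001
Gen 2 (rule 193): 00111100
Gen 3 (rule 161): 10011001
Gen 4 (rule 75): 00111010
Gen 5 (rule 26): 01100001
Gen 6 (rule 193): 00101100
Gen 7 (rule 161): 10010001

Answer: never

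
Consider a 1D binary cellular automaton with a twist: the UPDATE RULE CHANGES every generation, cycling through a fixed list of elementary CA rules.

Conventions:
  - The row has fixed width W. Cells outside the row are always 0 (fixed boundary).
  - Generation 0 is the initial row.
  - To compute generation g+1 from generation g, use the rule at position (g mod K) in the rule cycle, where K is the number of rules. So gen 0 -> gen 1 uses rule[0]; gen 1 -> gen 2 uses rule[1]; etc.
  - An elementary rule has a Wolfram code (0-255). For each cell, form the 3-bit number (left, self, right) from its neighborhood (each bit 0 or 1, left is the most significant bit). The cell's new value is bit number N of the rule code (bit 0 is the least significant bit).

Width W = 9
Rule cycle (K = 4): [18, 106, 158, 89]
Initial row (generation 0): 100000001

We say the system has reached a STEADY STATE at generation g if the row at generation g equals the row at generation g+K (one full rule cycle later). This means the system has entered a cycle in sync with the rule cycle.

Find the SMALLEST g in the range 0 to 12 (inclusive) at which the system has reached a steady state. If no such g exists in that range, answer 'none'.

Answer: 5

Derivation:
Gen 0: 100000001
Gen 1 (rule 18): 010000010
Gen 2 (rule 106): 100000100
Gen 3 (rule 158): 110001110
Gen 4 (rule 89): 111101011
Gen 5 (rule 18): 000000000
Gen 6 (rule 106): 000000000
Gen 7 (rule 158): 000000000
Gen 8 (rule 89): 111111111
Gen 9 (rule 18): 000000000
Gen 10 (rule 106): 000000000
Gen 11 (rule 158): 000000000
Gen 12 (rule 89): 111111111
Gen 13 (rule 18): 000000000
Gen 14 (rule 106): 000000000
Gen 15 (rule 158): 000000000
Gen 16 (rule 89): 111111111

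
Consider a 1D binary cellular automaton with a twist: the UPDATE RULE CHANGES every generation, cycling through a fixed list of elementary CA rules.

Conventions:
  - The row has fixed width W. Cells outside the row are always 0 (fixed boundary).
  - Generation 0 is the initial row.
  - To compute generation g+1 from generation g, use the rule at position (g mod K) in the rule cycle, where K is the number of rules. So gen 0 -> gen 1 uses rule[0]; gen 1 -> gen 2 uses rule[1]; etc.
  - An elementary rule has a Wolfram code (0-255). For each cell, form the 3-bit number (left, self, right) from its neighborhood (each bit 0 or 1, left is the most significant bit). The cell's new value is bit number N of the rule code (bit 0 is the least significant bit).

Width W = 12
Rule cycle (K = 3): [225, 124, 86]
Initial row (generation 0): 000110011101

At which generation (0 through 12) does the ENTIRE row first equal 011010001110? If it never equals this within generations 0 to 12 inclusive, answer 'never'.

Answer: never

Derivation:
Gen 0: 000110011101
Gen 1 (rule 225): 110010001110
Gen 2 (rule 124): 111011001011
Gen 3 (rule 86): 001001111001
Gen 4 (rule 225): 100000111000
Gen 5 (rule 124): 110000101100
Gen 6 (rule 86): 011001100110
Gen 7 (rule 225): 001000100010
Gen 8 (rule 124): 001100110011
Gen 9 (rule 86): 010111011101
Gen 10 (rule 225): 001011101110
Gen 11 (rule 124): 001110111011
Gen 12 (rule 86): 010010001001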